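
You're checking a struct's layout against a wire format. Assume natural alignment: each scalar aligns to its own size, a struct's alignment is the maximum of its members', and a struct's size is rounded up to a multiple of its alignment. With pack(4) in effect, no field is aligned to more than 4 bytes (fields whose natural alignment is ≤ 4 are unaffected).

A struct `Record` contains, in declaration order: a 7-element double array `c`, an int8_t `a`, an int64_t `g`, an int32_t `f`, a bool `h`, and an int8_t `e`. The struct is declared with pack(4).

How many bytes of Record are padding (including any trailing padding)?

c at 0 (size 56, align 4) → ends 56
a at 56 (size 1, align 1) → ends 57
pad 3 to align 4 for g
g at 60 (size 8, align 4) → ends 68
f at 68 (size 4, align 4) → ends 72
h at 72 (size 1, align 1) → ends 73
e at 73 (size 1, align 1) → ends 74
tail pad 2 to reach multiple of 4
total 76 bytes, alignment 4
data bytes 71, size 76 → padding 5

5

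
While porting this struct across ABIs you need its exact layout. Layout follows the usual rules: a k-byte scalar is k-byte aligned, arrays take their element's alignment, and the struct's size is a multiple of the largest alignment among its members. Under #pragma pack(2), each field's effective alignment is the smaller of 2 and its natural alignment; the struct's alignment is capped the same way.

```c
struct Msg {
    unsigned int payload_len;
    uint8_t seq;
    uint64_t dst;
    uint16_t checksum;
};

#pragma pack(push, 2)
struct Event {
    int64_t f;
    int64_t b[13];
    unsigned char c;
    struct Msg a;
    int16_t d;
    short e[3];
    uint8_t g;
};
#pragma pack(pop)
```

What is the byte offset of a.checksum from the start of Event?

130

Msg: 0..4  payload_len  (4B, 4-aligned); 4..5  seq  (1B, 1-aligned); 5..8  -- padding (3B); 8..16  dst  (8B, 8-aligned); 16..18  checksum  (2B, 2-aligned); 18..24  -- tail padding (6B); sizeof = 24, alignof = 8
0..8  f  (8B, 2-aligned)
8..112  b  (104B, 2-aligned)
112..113  c  (1B, 1-aligned)
113..114  -- padding (1B)
114..138  a  (24B, 2-aligned)
within Msg: checksum at 16
114 + 16 = 130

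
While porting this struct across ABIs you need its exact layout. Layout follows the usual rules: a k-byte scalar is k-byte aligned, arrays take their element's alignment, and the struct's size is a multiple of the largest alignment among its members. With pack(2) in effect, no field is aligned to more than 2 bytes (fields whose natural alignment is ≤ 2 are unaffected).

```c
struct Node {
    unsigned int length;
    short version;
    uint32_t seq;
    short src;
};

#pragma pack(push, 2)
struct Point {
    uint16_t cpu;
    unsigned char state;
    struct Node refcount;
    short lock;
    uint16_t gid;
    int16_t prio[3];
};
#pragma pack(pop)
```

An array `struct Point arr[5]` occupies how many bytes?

150

Node: @0: length [4B, align 4] → 4; @4: version [2B, align 2] → 6; +2 pad (align 4); @8: seq [4B, align 4] → 12; @12: src [2B, align 2] → 14; +2 tail pad (align 4); size 16, align 4
@0: cpu [2B, align 2] → 2
@2: state [1B, align 1] → 3
+1 pad (align 2)
@4: refcount [16B, align 2] → 20
@20: lock [2B, align 2] → 22
@22: gid [2B, align 2] → 24
@24: prio [6B, align 2] → 30
size 30, align 2
array of 5: 5 × 30 = 150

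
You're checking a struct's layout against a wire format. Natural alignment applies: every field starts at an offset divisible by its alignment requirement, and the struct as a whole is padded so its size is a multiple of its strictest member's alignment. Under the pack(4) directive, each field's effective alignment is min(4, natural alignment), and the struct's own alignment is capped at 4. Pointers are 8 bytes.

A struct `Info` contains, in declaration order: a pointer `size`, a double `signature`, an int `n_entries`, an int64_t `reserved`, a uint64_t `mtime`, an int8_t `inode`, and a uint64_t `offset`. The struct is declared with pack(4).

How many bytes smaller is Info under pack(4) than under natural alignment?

natural layout:
  @0: size [8B, align 8] → 8
  @8: signature [8B, align 8] → 16
  @16: n_entries [4B, align 4] → 20
  +4 pad (align 8)
  @24: reserved [8B, align 8] → 32
  @32: mtime [8B, align 8] → 40
  @40: inode [1B, align 1] → 41
  +7 pad (align 8)
  @48: offset [8B, align 8] → 56
  size 56, align 8
packed(4) layout:
  @0: size [8B, align 4] → 8
  @8: signature [8B, align 4] → 16
  @16: n_entries [4B, align 4] → 20
  @20: reserved [8B, align 4] → 28
  @28: mtime [8B, align 4] → 36
  @36: inode [1B, align 1] → 37
  +3 pad (align 4)
  @40: offset [8B, align 4] → 48
  size 48, align 4
56 − 48 = 8

8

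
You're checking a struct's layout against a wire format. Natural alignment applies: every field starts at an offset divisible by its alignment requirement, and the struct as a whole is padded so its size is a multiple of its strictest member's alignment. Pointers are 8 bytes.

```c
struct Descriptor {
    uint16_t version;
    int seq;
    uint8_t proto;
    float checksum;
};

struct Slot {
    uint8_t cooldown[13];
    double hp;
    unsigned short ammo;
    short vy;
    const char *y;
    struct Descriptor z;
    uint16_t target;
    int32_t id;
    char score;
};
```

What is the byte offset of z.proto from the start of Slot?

48

Descriptor: version at 0 (size 2, align 2) → ends 2; pad 2 to align 4 for seq; seq at 4 (size 4, align 4) → ends 8; proto at 8 (size 1, align 1) → ends 9; pad 3 to align 4 for checksum; checksum at 12 (size 4, align 4) → ends 16; total 16 bytes, alignment 4
cooldown at 0 (size 13, align 1) → ends 13
pad 3 to align 8 for hp
hp at 16 (size 8, align 8) → ends 24
ammo at 24 (size 2, align 2) → ends 26
vy at 26 (size 2, align 2) → ends 28
pad 4 to align 8 for y
y at 32 (size 8, align 8) → ends 40
z at 40 (size 16, align 4) → ends 56
within Descriptor: proto at 8
40 + 8 = 48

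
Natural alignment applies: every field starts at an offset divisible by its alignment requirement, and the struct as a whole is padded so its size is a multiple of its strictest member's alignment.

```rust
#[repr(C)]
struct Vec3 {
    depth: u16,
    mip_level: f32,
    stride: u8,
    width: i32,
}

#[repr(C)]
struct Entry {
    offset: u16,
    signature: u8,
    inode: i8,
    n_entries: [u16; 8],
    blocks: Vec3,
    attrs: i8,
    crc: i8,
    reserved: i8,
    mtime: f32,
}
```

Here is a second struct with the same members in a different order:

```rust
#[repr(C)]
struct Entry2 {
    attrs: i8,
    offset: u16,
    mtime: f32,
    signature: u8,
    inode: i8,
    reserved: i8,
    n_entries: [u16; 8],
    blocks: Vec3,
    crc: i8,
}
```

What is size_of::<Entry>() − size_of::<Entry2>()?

-4

Vec3: depth at 0 (size 2, align 2) → ends 2; pad 2 to align 4 for mip_level; mip_level at 4 (size 4, align 4) → ends 8; stride at 8 (size 1, align 1) → ends 9; pad 3 to align 4 for width; width at 12 (size 4, align 4) → ends 16; total 16 bytes, alignment 4
offset at 0 (size 2, align 2) → ends 2
signature at 2 (size 1, align 1) → ends 3
inode at 3 (size 1, align 1) → ends 4
n_entries at 4 (size 16, align 2) → ends 20
blocks at 20 (size 16, align 4) → ends 36
attrs at 36 (size 1, align 1) → ends 37
crc at 37 (size 1, align 1) → ends 38
reserved at 38 (size 1, align 1) → ends 39
pad 1 to align 4 for mtime
mtime at 40 (size 4, align 4) → ends 44
total 44 bytes, alignment 4
— Entry2 —
attrs at 0 (size 1, align 1) → ends 1
pad 1 to align 2 for offset
offset at 2 (size 2, align 2) → ends 4
mtime at 4 (size 4, align 4) → ends 8
signature at 8 (size 1, align 1) → ends 9
inode at 9 (size 1, align 1) → ends 10
reserved at 10 (size 1, align 1) → ends 11
pad 1 to align 2 for n_entries
n_entries at 12 (size 16, align 2) → ends 28
blocks at 28 (size 16, align 4) → ends 44
crc at 44 (size 1, align 1) → ends 45
tail pad 3 to reach multiple of 4
total 48 bytes, alignment 4
44 − 48 = -4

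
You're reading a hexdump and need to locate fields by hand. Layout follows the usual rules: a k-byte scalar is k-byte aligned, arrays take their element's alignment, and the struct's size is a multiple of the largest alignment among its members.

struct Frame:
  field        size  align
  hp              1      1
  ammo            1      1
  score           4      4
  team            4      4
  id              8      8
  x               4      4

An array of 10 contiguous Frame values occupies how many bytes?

320

0..1  hp  (1B, 1-aligned)
1..2  ammo  (1B, 1-aligned)
2..4  -- padding (2B)
4..8  score  (4B, 4-aligned)
8..12  team  (4B, 4-aligned)
12..16  -- padding (4B)
16..24  id  (8B, 8-aligned)
24..28  x  (4B, 4-aligned)
28..32  -- tail padding (4B)
sizeof = 32, alignof = 8
array of 10: 10 × 32 = 320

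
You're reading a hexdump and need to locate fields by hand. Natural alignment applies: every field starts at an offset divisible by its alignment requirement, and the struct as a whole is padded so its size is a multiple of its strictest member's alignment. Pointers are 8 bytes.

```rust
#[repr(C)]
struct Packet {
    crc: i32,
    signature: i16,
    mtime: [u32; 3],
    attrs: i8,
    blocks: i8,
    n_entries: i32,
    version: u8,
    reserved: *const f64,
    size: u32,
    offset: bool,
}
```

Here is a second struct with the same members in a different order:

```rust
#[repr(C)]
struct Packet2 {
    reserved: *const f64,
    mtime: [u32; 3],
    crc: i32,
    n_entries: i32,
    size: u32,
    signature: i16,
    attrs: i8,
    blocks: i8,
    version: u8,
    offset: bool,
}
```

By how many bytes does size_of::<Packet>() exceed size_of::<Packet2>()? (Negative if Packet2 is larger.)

8

0..4  crc  (4B, 4-aligned)
4..6  signature  (2B, 2-aligned)
6..8  -- padding (2B)
8..20  mtime  (12B, 4-aligned)
20..21  attrs  (1B, 1-aligned)
21..22  blocks  (1B, 1-aligned)
22..24  -- padding (2B)
24..28  n_entries  (4B, 4-aligned)
28..29  version  (1B, 1-aligned)
29..32  -- padding (3B)
32..40  reserved  (8B, 8-aligned)
40..44  size  (4B, 4-aligned)
44..45  offset  (1B, 1-aligned)
45..48  -- tail padding (3B)
sizeof = 48, alignof = 8
— Packet2 —
0..8  reserved  (8B, 8-aligned)
8..20  mtime  (12B, 4-aligned)
20..24  crc  (4B, 4-aligned)
24..28  n_entries  (4B, 4-aligned)
28..32  size  (4B, 4-aligned)
32..34  signature  (2B, 2-aligned)
34..35  attrs  (1B, 1-aligned)
35..36  blocks  (1B, 1-aligned)
36..37  version  (1B, 1-aligned)
37..38  offset  (1B, 1-aligned)
38..40  -- tail padding (2B)
sizeof = 40, alignof = 8
48 − 40 = 8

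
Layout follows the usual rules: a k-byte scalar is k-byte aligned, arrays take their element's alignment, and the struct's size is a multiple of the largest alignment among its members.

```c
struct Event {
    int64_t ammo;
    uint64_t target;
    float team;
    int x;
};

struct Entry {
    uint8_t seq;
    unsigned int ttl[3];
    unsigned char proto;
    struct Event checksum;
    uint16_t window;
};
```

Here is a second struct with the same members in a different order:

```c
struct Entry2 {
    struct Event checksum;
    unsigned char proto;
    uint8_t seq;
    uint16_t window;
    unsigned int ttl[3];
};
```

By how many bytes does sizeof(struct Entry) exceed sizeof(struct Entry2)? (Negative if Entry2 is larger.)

16

Event: 0..8  ammo  (8B, 8-aligned); 8..16  target  (8B, 8-aligned); 16..20  team  (4B, 4-aligned); 20..24  x  (4B, 4-aligned); sizeof = 24, alignof = 8
0..1  seq  (1B, 1-aligned)
1..4  -- padding (3B)
4..16  ttl  (12B, 4-aligned)
16..17  proto  (1B, 1-aligned)
17..24  -- padding (7B)
24..48  checksum  (24B, 8-aligned)
48..50  window  (2B, 2-aligned)
50..56  -- tail padding (6B)
sizeof = 56, alignof = 8
— Entry2 —
0..24  checksum  (24B, 8-aligned)
24..25  proto  (1B, 1-aligned)
25..26  seq  (1B, 1-aligned)
26..28  window  (2B, 2-aligned)
28..40  ttl  (12B, 4-aligned)
sizeof = 40, alignof = 8
56 − 40 = 16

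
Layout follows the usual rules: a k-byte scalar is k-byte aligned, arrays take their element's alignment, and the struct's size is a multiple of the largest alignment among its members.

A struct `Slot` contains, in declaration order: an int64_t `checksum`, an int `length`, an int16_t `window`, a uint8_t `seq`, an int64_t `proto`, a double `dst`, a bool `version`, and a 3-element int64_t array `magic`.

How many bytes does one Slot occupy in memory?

64 bytes

@0: checksum [8B, align 8] → 8
@8: length [4B, align 4] → 12
@12: window [2B, align 2] → 14
@14: seq [1B, align 1] → 15
+1 pad (align 8)
@16: proto [8B, align 8] → 24
@24: dst [8B, align 8] → 32
@32: version [1B, align 1] → 33
+7 pad (align 8)
@40: magic [24B, align 8] → 64
size 64, align 8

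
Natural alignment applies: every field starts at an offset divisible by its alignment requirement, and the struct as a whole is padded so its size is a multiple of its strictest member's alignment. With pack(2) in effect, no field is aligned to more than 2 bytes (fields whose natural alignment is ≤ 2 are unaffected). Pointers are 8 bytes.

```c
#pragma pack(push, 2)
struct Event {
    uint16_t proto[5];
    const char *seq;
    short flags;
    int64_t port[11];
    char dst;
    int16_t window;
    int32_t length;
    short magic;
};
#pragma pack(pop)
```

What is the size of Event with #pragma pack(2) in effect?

proto at 0 (size 10, align 2) → ends 10
seq at 10 (size 8, align 2) → ends 18
flags at 18 (size 2, align 2) → ends 20
port at 20 (size 88, align 2) → ends 108
dst at 108 (size 1, align 1) → ends 109
pad 1 to align 2 for window
window at 110 (size 2, align 2) → ends 112
length at 112 (size 4, align 2) → ends 116
magic at 116 (size 2, align 2) → ends 118
total 118 bytes, alignment 2

118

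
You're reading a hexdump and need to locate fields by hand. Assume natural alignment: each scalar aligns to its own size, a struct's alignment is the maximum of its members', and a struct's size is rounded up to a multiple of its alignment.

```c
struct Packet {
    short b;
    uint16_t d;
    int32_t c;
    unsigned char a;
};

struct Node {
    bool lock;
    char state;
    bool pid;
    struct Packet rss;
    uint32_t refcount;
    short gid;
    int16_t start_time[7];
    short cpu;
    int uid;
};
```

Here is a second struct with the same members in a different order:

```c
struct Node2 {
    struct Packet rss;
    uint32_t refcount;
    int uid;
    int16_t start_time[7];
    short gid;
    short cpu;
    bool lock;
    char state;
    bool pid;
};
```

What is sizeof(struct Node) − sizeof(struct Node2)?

Packet: 0..2  b  (2B, 2-aligned); 2..4  d  (2B, 2-aligned); 4..8  c  (4B, 4-aligned); 8..9  a  (1B, 1-aligned); 9..12  -- tail padding (3B); sizeof = 12, alignof = 4
0..1  lock  (1B, 1-aligned)
1..2  state  (1B, 1-aligned)
2..3  pid  (1B, 1-aligned)
3..4  -- padding (1B)
4..16  rss  (12B, 4-aligned)
16..20  refcount  (4B, 4-aligned)
20..22  gid  (2B, 2-aligned)
22..36  start_time  (14B, 2-aligned)
36..38  cpu  (2B, 2-aligned)
38..40  -- padding (2B)
40..44  uid  (4B, 4-aligned)
sizeof = 44, alignof = 4
— Node2 —
0..12  rss  (12B, 4-aligned)
12..16  refcount  (4B, 4-aligned)
16..20  uid  (4B, 4-aligned)
20..34  start_time  (14B, 2-aligned)
34..36  gid  (2B, 2-aligned)
36..38  cpu  (2B, 2-aligned)
38..39  lock  (1B, 1-aligned)
39..40  state  (1B, 1-aligned)
40..41  pid  (1B, 1-aligned)
41..44  -- tail padding (3B)
sizeof = 44, alignof = 4
44 − 44 = 0

0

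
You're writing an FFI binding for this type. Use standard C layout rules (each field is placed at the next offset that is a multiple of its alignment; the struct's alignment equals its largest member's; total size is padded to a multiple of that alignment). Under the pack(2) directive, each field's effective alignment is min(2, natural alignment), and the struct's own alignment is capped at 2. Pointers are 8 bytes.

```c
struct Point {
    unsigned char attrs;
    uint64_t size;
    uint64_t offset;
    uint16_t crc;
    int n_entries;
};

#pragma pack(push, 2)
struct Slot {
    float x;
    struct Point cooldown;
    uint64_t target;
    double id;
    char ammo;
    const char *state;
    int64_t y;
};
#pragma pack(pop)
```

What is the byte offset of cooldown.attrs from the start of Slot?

Point: attrs at 0 (size 1, align 1) → ends 1; pad 7 to align 8 for size; size at 8 (size 8, align 8) → ends 16; offset at 16 (size 8, align 8) → ends 24; crc at 24 (size 2, align 2) → ends 26; pad 2 to align 4 for n_entries; n_entries at 28 (size 4, align 4) → ends 32; total 32 bytes, alignment 8
x at 0 (size 4, align 2) → ends 4
cooldown at 4 (size 32, align 2) → ends 36
within Point: attrs at 0
4 + 0 = 4

4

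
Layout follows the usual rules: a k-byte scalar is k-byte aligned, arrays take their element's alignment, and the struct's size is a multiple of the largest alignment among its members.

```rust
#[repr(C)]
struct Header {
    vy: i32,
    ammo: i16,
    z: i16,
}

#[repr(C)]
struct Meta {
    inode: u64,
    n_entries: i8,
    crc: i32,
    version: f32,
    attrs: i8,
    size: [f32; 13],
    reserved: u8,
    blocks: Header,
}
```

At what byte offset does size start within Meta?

24

Header: @0: vy [4B, align 4] → 4; @4: ammo [2B, align 2] → 6; @6: z [2B, align 2] → 8; size 8, align 4
@0: inode [8B, align 8] → 8
@8: n_entries [1B, align 1] → 9
+3 pad (align 4)
@12: crc [4B, align 4] → 16
@16: version [4B, align 4] → 20
@20: attrs [1B, align 1] → 21
+3 pad (align 4)
@24: size [52B, align 4] → 76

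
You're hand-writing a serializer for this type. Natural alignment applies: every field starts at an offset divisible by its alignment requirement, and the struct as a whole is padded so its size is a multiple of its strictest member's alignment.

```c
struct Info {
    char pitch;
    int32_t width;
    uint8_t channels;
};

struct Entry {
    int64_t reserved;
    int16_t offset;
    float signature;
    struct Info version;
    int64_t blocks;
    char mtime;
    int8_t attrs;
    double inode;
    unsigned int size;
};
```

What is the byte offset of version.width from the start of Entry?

Info: 0..1  pitch  (1B, 1-aligned); 1..4  -- padding (3B); 4..8  width  (4B, 4-aligned); 8..9  channels  (1B, 1-aligned); 9..12  -- tail padding (3B); sizeof = 12, alignof = 4
0..8  reserved  (8B, 8-aligned)
8..10  offset  (2B, 2-aligned)
10..12  -- padding (2B)
12..16  signature  (4B, 4-aligned)
16..28  version  (12B, 4-aligned)
within Info: width at 4
16 + 4 = 20

20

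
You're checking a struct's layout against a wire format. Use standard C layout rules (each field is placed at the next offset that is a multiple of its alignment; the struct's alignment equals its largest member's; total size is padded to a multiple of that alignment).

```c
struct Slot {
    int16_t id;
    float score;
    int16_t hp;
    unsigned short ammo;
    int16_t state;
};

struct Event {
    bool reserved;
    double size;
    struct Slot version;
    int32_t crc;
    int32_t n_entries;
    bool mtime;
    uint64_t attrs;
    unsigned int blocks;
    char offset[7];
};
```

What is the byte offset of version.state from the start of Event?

28

Slot: 0..2  id  (2B, 2-aligned); 2..4  -- padding (2B); 4..8  score  (4B, 4-aligned); 8..10  hp  (2B, 2-aligned); 10..12  ammo  (2B, 2-aligned); 12..14  state  (2B, 2-aligned); 14..16  -- tail padding (2B); sizeof = 16, alignof = 4
0..1  reserved  (1B, 1-aligned)
1..8  -- padding (7B)
8..16  size  (8B, 8-aligned)
16..32  version  (16B, 4-aligned)
within Slot: state at 12
16 + 12 = 28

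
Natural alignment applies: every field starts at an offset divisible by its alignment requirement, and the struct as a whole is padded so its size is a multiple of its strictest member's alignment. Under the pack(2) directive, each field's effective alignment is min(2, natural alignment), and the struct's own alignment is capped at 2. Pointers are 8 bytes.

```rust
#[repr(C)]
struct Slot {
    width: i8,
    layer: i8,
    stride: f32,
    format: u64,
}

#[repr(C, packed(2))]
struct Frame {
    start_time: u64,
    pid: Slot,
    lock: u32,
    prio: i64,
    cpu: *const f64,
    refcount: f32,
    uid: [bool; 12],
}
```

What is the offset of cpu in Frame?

Slot: @0: width [1B, align 1] → 1; @1: layer [1B, align 1] → 2; +2 pad (align 4); @4: stride [4B, align 4] → 8; @8: format [8B, align 8] → 16; size 16, align 8
@0: start_time [8B, align 2] → 8
@8: pid [16B, align 2] → 24
@24: lock [4B, align 2] → 28
@28: prio [8B, align 2] → 36
@36: cpu [8B, align 2] → 44

36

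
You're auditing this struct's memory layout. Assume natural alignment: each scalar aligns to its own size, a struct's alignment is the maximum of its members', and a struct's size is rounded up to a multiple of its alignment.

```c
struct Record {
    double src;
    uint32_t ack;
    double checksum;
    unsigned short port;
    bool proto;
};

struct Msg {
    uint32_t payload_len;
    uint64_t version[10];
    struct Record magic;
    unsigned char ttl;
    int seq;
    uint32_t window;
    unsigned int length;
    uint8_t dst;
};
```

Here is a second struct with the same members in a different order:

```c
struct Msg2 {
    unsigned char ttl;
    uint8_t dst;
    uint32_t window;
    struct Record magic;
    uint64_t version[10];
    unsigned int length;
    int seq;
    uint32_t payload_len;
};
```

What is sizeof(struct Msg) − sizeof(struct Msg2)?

8

Record: @0: src [8B, align 8] → 8; @8: ack [4B, align 4] → 12; +4 pad (align 8); @16: checksum [8B, align 8] → 24; @24: port [2B, align 2] → 26; @26: proto [1B, align 1] → 27; +5 tail pad (align 8); size 32, align 8
@0: payload_len [4B, align 4] → 4
+4 pad (align 8)
@8: version [80B, align 8] → 88
@88: magic [32B, align 8] → 120
@120: ttl [1B, align 1] → 121
+3 pad (align 4)
@124: seq [4B, align 4] → 128
@128: window [4B, align 4] → 132
@132: length [4B, align 4] → 136
@136: dst [1B, align 1] → 137
+7 tail pad (align 8)
size 144, align 8
— Msg2 —
@0: ttl [1B, align 1] → 1
@1: dst [1B, align 1] → 2
+2 pad (align 4)
@4: window [4B, align 4] → 8
@8: magic [32B, align 8] → 40
@40: version [80B, align 8] → 120
@120: length [4B, align 4] → 124
@124: seq [4B, align 4] → 128
@128: payload_len [4B, align 4] → 132
+4 tail pad (align 8)
size 136, align 8
144 − 136 = 8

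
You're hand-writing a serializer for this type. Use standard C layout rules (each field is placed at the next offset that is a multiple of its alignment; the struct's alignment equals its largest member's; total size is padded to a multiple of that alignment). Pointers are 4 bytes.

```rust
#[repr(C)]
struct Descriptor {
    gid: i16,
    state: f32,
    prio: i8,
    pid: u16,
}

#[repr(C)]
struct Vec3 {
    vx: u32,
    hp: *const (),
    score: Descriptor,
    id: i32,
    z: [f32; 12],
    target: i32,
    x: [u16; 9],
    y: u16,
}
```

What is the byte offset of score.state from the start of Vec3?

12

Descriptor: @0: gid [2B, align 2] → 2; +2 pad (align 4); @4: state [4B, align 4] → 8; @8: prio [1B, align 1] → 9; +1 pad (align 2); @10: pid [2B, align 2] → 12; size 12, align 4
@0: vx [4B, align 4] → 4
@4: hp [4B, align 4] → 8
@8: score [12B, align 4] → 20
within Descriptor: state at 4
8 + 4 = 12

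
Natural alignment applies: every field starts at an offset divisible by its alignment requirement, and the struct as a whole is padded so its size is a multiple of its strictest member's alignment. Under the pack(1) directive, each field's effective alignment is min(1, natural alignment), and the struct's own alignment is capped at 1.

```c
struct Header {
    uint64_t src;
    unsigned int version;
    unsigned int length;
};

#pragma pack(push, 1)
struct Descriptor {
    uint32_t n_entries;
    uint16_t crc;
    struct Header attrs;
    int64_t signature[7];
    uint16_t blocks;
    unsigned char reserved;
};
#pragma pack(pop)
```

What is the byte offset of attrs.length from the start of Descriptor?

Header: @0: src [8B, align 8] → 8; @8: version [4B, align 4] → 12; @12: length [4B, align 4] → 16; size 16, align 8
@0: n_entries [4B, align 1] → 4
@4: crc [2B, align 1] → 6
@6: attrs [16B, align 1] → 22
within Header: length at 12
6 + 12 = 18

18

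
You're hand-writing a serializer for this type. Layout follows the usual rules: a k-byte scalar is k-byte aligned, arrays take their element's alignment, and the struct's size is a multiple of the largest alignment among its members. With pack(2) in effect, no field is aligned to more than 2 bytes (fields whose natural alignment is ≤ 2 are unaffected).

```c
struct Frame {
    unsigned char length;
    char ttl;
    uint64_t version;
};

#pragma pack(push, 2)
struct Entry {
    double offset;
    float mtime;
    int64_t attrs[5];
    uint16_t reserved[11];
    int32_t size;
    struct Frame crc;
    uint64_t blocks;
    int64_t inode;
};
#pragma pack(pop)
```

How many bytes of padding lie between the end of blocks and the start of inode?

Frame: length at 0 (size 1, align 1) → ends 1; ttl at 1 (size 1, align 1) → ends 2; pad 6 to align 8 for version; version at 8 (size 8, align 8) → ends 16; total 16 bytes, alignment 8
offset at 0 (size 8, align 2) → ends 8
mtime at 8 (size 4, align 2) → ends 12
attrs at 12 (size 40, align 2) → ends 52
reserved at 52 (size 22, align 2) → ends 74
size at 74 (size 4, align 2) → ends 78
crc at 78 (size 16, align 2) → ends 94
blocks at 94 (size 8, align 2) → ends 102
inode at 102 (size 8, align 2) → ends 110

0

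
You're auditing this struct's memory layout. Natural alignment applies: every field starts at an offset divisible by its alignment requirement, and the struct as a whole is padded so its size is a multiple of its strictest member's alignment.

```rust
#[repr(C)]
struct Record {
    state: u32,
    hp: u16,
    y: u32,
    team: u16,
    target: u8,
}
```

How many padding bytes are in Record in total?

3

@0: state [4B, align 4] → 4
@4: hp [2B, align 2] → 6
+2 pad (align 4)
@8: y [4B, align 4] → 12
@12: team [2B, align 2] → 14
@14: target [1B, align 1] → 15
+1 tail pad (align 4)
size 16, align 4
data bytes 13, size 16 → padding 3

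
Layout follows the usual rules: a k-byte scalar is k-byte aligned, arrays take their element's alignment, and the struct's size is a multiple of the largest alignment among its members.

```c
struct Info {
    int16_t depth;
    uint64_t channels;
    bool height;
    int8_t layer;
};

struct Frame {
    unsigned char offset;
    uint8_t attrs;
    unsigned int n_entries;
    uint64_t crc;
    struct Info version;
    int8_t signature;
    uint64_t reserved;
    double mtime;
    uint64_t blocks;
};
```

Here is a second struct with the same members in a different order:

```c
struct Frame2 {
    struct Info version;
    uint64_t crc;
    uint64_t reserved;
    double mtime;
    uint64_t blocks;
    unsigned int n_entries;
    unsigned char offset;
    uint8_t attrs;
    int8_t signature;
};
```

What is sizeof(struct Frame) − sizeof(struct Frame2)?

Info: @0: depth [2B, align 2] → 2; +6 pad (align 8); @8: channels [8B, align 8] → 16; @16: height [1B, align 1] → 17; @17: layer [1B, align 1] → 18; +6 tail pad (align 8); size 24, align 8
@0: offset [1B, align 1] → 1
@1: attrs [1B, align 1] → 2
+2 pad (align 4)
@4: n_entries [4B, align 4] → 8
@8: crc [8B, align 8] → 16
@16: version [24B, align 8] → 40
@40: signature [1B, align 1] → 41
+7 pad (align 8)
@48: reserved [8B, align 8] → 56
@56: mtime [8B, align 8] → 64
@64: blocks [8B, align 8] → 72
size 72, align 8
— Frame2 —
@0: version [24B, align 8] → 24
@24: crc [8B, align 8] → 32
@32: reserved [8B, align 8] → 40
@40: mtime [8B, align 8] → 48
@48: blocks [8B, align 8] → 56
@56: n_entries [4B, align 4] → 60
@60: offset [1B, align 1] → 61
@61: attrs [1B, align 1] → 62
@62: signature [1B, align 1] → 63
+1 tail pad (align 8)
size 64, align 8
72 − 64 = 8

8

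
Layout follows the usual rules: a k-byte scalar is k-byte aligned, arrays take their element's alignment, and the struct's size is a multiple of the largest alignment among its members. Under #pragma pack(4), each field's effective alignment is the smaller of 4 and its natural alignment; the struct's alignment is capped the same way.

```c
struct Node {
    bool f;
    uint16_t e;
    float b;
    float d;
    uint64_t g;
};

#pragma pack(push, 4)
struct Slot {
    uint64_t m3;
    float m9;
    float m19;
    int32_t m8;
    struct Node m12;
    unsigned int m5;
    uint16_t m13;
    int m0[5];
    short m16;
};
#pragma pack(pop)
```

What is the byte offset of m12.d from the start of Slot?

28

Node: @0: f [1B, align 1] → 1; +1 pad (align 2); @2: e [2B, align 2] → 4; @4: b [4B, align 4] → 8; @8: d [4B, align 4] → 12; +4 pad (align 8); @16: g [8B, align 8] → 24; size 24, align 8
@0: m3 [8B, align 4] → 8
@8: m9 [4B, align 4] → 12
@12: m19 [4B, align 4] → 16
@16: m8 [4B, align 4] → 20
@20: m12 [24B, align 4] → 44
within Node: d at 8
20 + 8 = 28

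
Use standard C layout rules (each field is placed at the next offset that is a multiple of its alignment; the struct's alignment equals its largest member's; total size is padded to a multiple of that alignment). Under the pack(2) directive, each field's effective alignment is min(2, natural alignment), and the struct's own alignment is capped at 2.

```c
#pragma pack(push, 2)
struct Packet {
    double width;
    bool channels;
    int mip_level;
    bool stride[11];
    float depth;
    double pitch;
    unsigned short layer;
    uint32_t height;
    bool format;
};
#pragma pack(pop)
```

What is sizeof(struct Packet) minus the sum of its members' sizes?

3

0..8  width  (8B, 2-aligned)
8..9  channels  (1B, 1-aligned)
9..10  -- padding (1B)
10..14  mip_level  (4B, 2-aligned)
14..25  stride  (11B, 1-aligned)
25..26  -- padding (1B)
26..30  depth  (4B, 2-aligned)
30..38  pitch  (8B, 2-aligned)
38..40  layer  (2B, 2-aligned)
40..44  height  (4B, 2-aligned)
44..45  format  (1B, 1-aligned)
45..46  -- tail padding (1B)
sizeof = 46, alignof = 2
data bytes 43, size 46 → padding 3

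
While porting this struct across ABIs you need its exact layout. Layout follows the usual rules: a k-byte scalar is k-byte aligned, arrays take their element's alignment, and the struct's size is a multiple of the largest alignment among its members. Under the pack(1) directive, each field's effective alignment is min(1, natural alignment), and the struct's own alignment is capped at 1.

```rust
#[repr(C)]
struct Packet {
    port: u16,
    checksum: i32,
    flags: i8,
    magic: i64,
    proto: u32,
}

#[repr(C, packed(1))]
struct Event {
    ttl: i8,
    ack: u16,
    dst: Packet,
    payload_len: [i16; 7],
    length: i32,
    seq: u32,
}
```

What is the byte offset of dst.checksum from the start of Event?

Packet: port at 0 (size 2, align 2) → ends 2; pad 2 to align 4 for checksum; checksum at 4 (size 4, align 4) → ends 8; flags at 8 (size 1, align 1) → ends 9; pad 7 to align 8 for magic; magic at 16 (size 8, align 8) → ends 24; proto at 24 (size 4, align 4) → ends 28; tail pad 4 to reach multiple of 8; total 32 bytes, alignment 8
ttl at 0 (size 1, align 1) → ends 1
ack at 1 (size 2, align 1) → ends 3
dst at 3 (size 32, align 1) → ends 35
within Packet: checksum at 4
3 + 4 = 7

7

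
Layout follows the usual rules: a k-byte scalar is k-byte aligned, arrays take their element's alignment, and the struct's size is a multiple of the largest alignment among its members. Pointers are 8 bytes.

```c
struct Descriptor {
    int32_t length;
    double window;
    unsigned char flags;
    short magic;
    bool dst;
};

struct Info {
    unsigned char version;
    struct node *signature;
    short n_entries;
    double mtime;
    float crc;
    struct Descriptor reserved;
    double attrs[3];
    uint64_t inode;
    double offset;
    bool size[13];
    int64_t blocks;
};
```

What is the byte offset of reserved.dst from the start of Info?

60

Descriptor: 0..4  length  (4B, 4-aligned); 4..8  -- padding (4B); 8..16  window  (8B, 8-aligned); 16..17  flags  (1B, 1-aligned); 17..18  -- padding (1B); 18..20  magic  (2B, 2-aligned); 20..21  dst  (1B, 1-aligned); 21..24  -- tail padding (3B); sizeof = 24, alignof = 8
0..1  version  (1B, 1-aligned)
1..8  -- padding (7B)
8..16  signature  (8B, 8-aligned)
16..18  n_entries  (2B, 2-aligned)
18..24  -- padding (6B)
24..32  mtime  (8B, 8-aligned)
32..36  crc  (4B, 4-aligned)
36..40  -- padding (4B)
40..64  reserved  (24B, 8-aligned)
within Descriptor: dst at 20
40 + 20 = 60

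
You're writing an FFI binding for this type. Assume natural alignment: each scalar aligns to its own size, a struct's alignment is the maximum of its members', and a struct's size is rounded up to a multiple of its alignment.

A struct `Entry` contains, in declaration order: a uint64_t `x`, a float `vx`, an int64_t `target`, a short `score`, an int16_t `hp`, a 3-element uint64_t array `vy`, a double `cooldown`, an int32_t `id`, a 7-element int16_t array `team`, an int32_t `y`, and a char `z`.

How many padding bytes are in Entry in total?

0..8  x  (8B, 8-aligned)
8..12  vx  (4B, 4-aligned)
12..16  -- padding (4B)
16..24  target  (8B, 8-aligned)
24..26  score  (2B, 2-aligned)
26..28  hp  (2B, 2-aligned)
28..32  -- padding (4B)
32..56  vy  (24B, 8-aligned)
56..64  cooldown  (8B, 8-aligned)
64..68  id  (4B, 4-aligned)
68..82  team  (14B, 2-aligned)
82..84  -- padding (2B)
84..88  y  (4B, 4-aligned)
88..89  z  (1B, 1-aligned)
89..96  -- tail padding (7B)
sizeof = 96, alignof = 8
data bytes 79, size 96 → padding 17

17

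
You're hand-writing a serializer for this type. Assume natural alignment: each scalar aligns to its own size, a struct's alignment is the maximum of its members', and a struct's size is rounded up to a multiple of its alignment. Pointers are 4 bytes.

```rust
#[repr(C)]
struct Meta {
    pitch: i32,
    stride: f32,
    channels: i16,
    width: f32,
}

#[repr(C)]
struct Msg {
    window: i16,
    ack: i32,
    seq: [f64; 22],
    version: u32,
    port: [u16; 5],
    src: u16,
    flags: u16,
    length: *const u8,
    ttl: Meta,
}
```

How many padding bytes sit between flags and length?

2

Meta: @0: pitch [4B, align 4] → 4; @4: stride [4B, align 4] → 8; @8: channels [2B, align 2] → 10; +2 pad (align 4); @12: width [4B, align 4] → 16; size 16, align 4
@0: window [2B, align 2] → 2
+2 pad (align 4)
@4: ack [4B, align 4] → 8
@8: seq [176B, align 8] → 184
@184: version [4B, align 4] → 188
@188: port [10B, align 2] → 198
@198: src [2B, align 2] → 200
@200: flags [2B, align 2] → 202
+2 pad (align 4)
@204: length [4B, align 4] → 208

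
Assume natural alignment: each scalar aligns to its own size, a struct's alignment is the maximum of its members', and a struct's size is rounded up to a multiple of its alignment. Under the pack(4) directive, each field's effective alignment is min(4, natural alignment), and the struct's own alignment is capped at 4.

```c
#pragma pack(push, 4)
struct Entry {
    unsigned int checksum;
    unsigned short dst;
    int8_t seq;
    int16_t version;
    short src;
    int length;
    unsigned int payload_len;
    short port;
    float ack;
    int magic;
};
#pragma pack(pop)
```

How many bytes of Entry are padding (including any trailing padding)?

3

checksum at 0 (size 4, align 4) → ends 4
dst at 4 (size 2, align 2) → ends 6
seq at 6 (size 1, align 1) → ends 7
pad 1 to align 2 for version
version at 8 (size 2, align 2) → ends 10
src at 10 (size 2, align 2) → ends 12
length at 12 (size 4, align 4) → ends 16
payload_len at 16 (size 4, align 4) → ends 20
port at 20 (size 2, align 2) → ends 22
pad 2 to align 4 for ack
ack at 24 (size 4, align 4) → ends 28
magic at 28 (size 4, align 4) → ends 32
total 32 bytes, alignment 4
data bytes 29, size 32 → padding 3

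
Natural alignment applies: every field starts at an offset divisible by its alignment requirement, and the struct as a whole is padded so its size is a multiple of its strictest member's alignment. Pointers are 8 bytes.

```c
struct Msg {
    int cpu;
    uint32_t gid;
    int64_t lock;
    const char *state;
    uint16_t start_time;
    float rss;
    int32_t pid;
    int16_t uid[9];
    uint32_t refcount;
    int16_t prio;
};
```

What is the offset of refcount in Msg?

@0: cpu [4B, align 4] → 4
@4: gid [4B, align 4] → 8
@8: lock [8B, align 8] → 16
@16: state [8B, align 8] → 24
@24: start_time [2B, align 2] → 26
+2 pad (align 4)
@28: rss [4B, align 4] → 32
@32: pid [4B, align 4] → 36
@36: uid [18B, align 2] → 54
+2 pad (align 4)
@56: refcount [4B, align 4] → 60

56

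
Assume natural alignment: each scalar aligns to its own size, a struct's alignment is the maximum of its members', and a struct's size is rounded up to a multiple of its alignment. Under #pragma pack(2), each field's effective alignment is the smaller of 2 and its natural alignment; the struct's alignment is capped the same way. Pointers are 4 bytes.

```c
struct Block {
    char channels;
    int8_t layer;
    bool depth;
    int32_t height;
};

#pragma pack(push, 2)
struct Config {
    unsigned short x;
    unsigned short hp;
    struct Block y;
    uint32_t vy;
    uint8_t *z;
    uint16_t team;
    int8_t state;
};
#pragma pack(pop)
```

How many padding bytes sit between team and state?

0

Block: 0..1  channels  (1B, 1-aligned); 1..2  layer  (1B, 1-aligned); 2..3  depth  (1B, 1-aligned); 3..4  -- padding (1B); 4..8  height  (4B, 4-aligned); sizeof = 8, alignof = 4
0..2  x  (2B, 2-aligned)
2..4  hp  (2B, 2-aligned)
4..12  y  (8B, 2-aligned)
12..16  vy  (4B, 2-aligned)
16..20  z  (4B, 2-aligned)
20..22  team  (2B, 2-aligned)
22..23  state  (1B, 1-aligned)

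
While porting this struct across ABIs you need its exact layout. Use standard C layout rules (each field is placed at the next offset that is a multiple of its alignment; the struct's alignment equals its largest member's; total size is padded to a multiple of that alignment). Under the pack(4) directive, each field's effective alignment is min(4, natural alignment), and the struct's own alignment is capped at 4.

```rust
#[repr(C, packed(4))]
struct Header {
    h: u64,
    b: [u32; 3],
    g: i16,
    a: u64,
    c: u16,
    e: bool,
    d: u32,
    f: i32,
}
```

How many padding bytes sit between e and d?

1

0..8  h  (8B, 4-aligned)
8..20  b  (12B, 4-aligned)
20..22  g  (2B, 2-aligned)
22..24  -- padding (2B)
24..32  a  (8B, 4-aligned)
32..34  c  (2B, 2-aligned)
34..35  e  (1B, 1-aligned)
35..36  -- padding (1B)
36..40  d  (4B, 4-aligned)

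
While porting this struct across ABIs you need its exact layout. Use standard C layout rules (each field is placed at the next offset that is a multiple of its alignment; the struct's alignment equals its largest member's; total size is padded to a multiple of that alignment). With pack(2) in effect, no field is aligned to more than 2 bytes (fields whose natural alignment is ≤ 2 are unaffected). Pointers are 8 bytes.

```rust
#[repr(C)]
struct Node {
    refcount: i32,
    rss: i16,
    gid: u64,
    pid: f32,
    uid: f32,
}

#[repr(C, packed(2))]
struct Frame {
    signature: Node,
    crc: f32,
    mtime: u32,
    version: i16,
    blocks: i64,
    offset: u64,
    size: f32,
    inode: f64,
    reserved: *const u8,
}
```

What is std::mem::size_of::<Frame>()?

Node: refcount at 0 (size 4, align 4) → ends 4; rss at 4 (size 2, align 2) → ends 6; pad 2 to align 8 for gid; gid at 8 (size 8, align 8) → ends 16; pid at 16 (size 4, align 4) → ends 20; uid at 20 (size 4, align 4) → ends 24; total 24 bytes, alignment 8
signature at 0 (size 24, align 2) → ends 24
crc at 24 (size 4, align 2) → ends 28
mtime at 28 (size 4, align 2) → ends 32
version at 32 (size 2, align 2) → ends 34
blocks at 34 (size 8, align 2) → ends 42
offset at 42 (size 8, align 2) → ends 50
size at 50 (size 4, align 2) → ends 54
inode at 54 (size 8, align 2) → ends 62
reserved at 62 (size 8, align 2) → ends 70
total 70 bytes, alignment 2

70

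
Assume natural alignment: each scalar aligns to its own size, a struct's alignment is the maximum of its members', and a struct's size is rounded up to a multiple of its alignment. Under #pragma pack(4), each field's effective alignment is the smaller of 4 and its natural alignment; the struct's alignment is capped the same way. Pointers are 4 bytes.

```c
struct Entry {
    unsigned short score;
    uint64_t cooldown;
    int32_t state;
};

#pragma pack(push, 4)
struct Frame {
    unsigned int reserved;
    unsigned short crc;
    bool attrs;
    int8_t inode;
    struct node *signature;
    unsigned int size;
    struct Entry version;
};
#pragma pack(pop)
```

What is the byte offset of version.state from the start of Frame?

Entry: 0..2  score  (2B, 2-aligned); 2..8  -- padding (6B); 8..16  cooldown  (8B, 8-aligned); 16..20  state  (4B, 4-aligned); 20..24  -- tail padding (4B); sizeof = 24, alignof = 8
0..4  reserved  (4B, 4-aligned)
4..6  crc  (2B, 2-aligned)
6..7  attrs  (1B, 1-aligned)
7..8  inode  (1B, 1-aligned)
8..12  signature  (4B, 4-aligned)
12..16  size  (4B, 4-aligned)
16..40  version  (24B, 4-aligned)
within Entry: state at 16
16 + 16 = 32

32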